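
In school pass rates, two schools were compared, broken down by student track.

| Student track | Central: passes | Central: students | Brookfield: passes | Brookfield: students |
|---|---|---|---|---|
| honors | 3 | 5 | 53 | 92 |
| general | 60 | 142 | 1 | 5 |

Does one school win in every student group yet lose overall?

Honors: Central 3/5 = 60.0%, Brookfield 53/92 = 57.6% → Central
General: Central 60/142 = 42.3%, Brookfield 1/5 = 20.0% → Central
Overall: Central 63/147 = 42.9%, Brookfield 54/97 = 55.7% → Brookfield
Central wins each student group but Brookfield wins overall — the comparison reverses. Central's students skew toward general, which has a lower base rate.

Yes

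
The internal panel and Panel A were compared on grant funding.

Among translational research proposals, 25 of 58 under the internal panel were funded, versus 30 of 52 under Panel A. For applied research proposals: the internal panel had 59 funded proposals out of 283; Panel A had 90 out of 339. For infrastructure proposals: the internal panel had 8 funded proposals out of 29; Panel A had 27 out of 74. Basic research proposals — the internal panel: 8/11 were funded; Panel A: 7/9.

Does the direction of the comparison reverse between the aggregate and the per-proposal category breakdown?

Translational research: the internal panel 25/58 = 43.1%, Panel A 30/52 = 57.7% → Panel A
Applied research: the internal panel 59/283 = 20.8%, Panel A 90/339 = 26.5% → Panel A
Infrastructure: the internal panel 8/29 = 27.6%, Panel A 27/74 = 36.5% → Panel A
Basic research: the internal panel 8/11 = 72.7%, Panel A 7/9 = 77.8% → Panel A
Overall: the internal panel 100/381 = 26.2%, Panel A 154/474 = 32.5% → Panel A
Panel A wins overall and in every proposal group — no reversal.

No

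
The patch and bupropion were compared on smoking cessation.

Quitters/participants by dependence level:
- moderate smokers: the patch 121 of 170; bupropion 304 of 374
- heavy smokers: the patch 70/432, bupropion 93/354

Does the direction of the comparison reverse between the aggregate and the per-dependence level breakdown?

No

Moderate smokers: the patch 121/170 = 71.2%, bupropion 304/374 = 81.3% → bupropion
Heavy smokers: the patch 70/432 = 16.2%, bupropion 93/354 = 26.3% → bupropion
Overall: the patch 191/602 = 31.7%, bupropion 397/728 = 54.5% → bupropion
Bupropion wins overall and in every dependence group — no reversal.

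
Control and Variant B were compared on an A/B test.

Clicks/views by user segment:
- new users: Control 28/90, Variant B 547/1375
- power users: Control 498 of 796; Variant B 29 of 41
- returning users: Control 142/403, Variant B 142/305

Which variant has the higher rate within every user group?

Variant B

New users: Control 28/90 = 31.1%, Variant B 547/1375 = 39.8% → Variant B
Power users: Control 498/796 = 62.6%, Variant B 29/41 = 70.7% → Variant B
Returning users: Control 142/403 = 35.2%, Variant B 142/305 = 46.6% → Variant B
Variant B has the higher rate in all 3 groups.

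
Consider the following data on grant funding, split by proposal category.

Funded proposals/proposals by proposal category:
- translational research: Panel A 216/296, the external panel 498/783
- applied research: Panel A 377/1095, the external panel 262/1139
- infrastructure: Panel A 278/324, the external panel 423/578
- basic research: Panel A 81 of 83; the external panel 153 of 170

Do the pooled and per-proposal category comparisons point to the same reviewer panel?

Translational research: Panel A 216/296 = 73.0%, the external panel 498/783 = 63.6% → Panel A
Applied research: Panel A 377/1095 = 34.4%, the external panel 262/1139 = 23.0% → Panel A
Infrastructure: Panel A 278/324 = 85.8%, the external panel 423/578 = 73.2% → Panel A
Basic research: Panel A 81/83 = 97.6%, the external panel 153/170 = 90.0% → Panel A
Overall: Panel A 952/1798 = 52.9%, the external panel 1336/2670 = 50.0% → Panel A
Panel A wins overall and in every proposal group — no reversal.

Yes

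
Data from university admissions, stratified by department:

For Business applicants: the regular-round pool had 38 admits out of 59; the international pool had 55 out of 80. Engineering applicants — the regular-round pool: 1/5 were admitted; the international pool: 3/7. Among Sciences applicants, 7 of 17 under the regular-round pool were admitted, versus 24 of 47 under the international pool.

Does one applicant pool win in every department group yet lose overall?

Business: the regular-round pool 38/59 = 64.4%, the international pool 55/80 = 68.8% → the international pool
Engineering: the regular-round pool 1/5 = 20.0%, the international pool 3/7 = 42.9% → the international pool
Sciences: the regular-round pool 7/17 = 41.2%, the international pool 24/47 = 51.1% → the international pool
Overall: the regular-round pool 46/81 = 56.8%, the international pool 82/134 = 61.2% → the international pool
The international pool wins overall and in every department group — no reversal.

No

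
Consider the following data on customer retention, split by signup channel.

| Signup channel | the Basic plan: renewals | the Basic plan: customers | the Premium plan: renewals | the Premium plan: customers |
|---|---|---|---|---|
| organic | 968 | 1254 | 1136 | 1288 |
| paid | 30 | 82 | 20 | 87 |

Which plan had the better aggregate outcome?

the Premium plan

Organic: the Basic plan 968/1254 = 77.2%, the Premium plan 1136/1288 = 88.2% → the Premium plan
Paid: the Basic plan 30/82 = 36.6%, the Premium plan 20/87 = 23.0% → the Basic plan
Overall: the Basic plan 998/1336 = 74.7%, the Premium plan 1156/1375 = 84.1% → the Premium plan
(Neither sweeps every signup group, but the Premium plan has the higher pooled rate.)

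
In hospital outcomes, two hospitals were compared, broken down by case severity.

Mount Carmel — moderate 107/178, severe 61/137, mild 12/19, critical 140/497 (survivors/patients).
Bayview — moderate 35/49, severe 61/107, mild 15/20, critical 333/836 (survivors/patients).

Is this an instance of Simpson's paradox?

Moderate: Mount Carmel 107/178 = 60.1%, Bayview 35/49 = 71.4% → Bayview
Severe: Mount Carmel 61/137 = 44.5%, Bayview 61/107 = 57.0% → Bayview
Mild: Mount Carmel 12/19 = 63.2%, Bayview 15/20 = 75.0% → Bayview
Critical: Mount Carmel 140/497 = 28.2%, Bayview 333/836 = 39.8% → Bayview
Overall: Mount Carmel 320/831 = 38.5%, Bayview 444/1012 = 43.9% → Bayview
Bayview wins overall and in every case group — no reversal.

No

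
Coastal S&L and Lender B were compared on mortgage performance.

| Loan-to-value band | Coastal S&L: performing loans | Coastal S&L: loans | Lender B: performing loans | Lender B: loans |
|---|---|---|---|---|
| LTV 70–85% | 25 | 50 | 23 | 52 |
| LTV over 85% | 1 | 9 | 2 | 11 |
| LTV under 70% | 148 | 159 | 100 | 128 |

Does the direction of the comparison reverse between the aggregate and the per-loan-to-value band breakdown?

No

LTV 70–85%: Coastal S&L 25/50 = 50.0%, Lender B 23/52 = 44.2% → Coastal S&L
LTV over 85%: Coastal S&L 1/9 = 11.1%, Lender B 2/11 = 18.2% → Lender B
LTV under 70%: Coastal S&L 148/159 = 93.1%, Lender B 100/128 = 78.1% → Coastal S&L
Overall: Coastal S&L 174/218 = 79.8%, Lender B 125/191 = 65.4% → Coastal S&L
Neither sweeps: Coastal S&L wins 2 of 3 groups, Lender B wins 1. Coastal S&L wins overall but not every group — no Simpson reversal.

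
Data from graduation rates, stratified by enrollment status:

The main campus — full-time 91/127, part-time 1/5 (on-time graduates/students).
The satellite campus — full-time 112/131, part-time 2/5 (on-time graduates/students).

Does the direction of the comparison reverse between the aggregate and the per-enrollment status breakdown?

No

Full-time: the main campus 91/127 = 71.7%, the satellite campus 112/131 = 85.5% → the satellite campus
Part-time: the main campus 1/5 = 20.0%, the satellite campus 2/5 = 40.0% → the satellite campus
Overall: the main campus 92/132 = 69.7%, the satellite campus 114/136 = 83.8% → the satellite campus
The satellite campus wins overall and in every enrollment group — no reversal.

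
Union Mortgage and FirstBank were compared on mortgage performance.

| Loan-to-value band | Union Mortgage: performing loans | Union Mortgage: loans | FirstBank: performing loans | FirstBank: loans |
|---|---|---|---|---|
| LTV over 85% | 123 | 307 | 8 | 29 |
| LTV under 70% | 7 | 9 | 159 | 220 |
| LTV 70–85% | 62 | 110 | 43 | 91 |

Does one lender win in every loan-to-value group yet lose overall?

Yes

LTV over 85%: Union Mortgage 123/307 = 40.1%, FirstBank 8/29 = 27.6% → Union Mortgage
LTV under 70%: Union Mortgage 7/9 = 77.8%, FirstBank 159/220 = 72.3% → Union Mortgage
LTV 70–85%: Union Mortgage 62/110 = 56.4%, FirstBank 43/91 = 47.3% → Union Mortgage
Overall: Union Mortgage 192/426 = 45.1%, FirstBank 210/340 = 61.8% → FirstBank
Union Mortgage wins each loan-to-value group but FirstBank wins overall — the comparison reverses. Union Mortgage's loans skew toward LTV over 85%, which has a lower base rate.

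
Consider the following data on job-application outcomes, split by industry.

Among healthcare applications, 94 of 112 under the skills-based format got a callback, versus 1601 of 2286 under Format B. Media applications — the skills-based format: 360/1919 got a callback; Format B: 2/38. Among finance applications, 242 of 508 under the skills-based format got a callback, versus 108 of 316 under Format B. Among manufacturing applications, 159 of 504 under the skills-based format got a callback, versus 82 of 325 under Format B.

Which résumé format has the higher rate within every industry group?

Healthcare: the skills-based format 94/112 = 83.9%, Format B 1601/2286 = 70.0% → the skills-based format
Media: the skills-based format 360/1919 = 18.8%, Format B 2/38 = 5.3% → the skills-based format
Finance: the skills-based format 242/508 = 47.6%, Format B 108/316 = 34.2% → the skills-based format
Manufacturing: the skills-based format 159/504 = 31.5%, Format B 82/325 = 25.2% → the skills-based format
The skills-based format has the higher rate in all 4 groups.

the skills-based format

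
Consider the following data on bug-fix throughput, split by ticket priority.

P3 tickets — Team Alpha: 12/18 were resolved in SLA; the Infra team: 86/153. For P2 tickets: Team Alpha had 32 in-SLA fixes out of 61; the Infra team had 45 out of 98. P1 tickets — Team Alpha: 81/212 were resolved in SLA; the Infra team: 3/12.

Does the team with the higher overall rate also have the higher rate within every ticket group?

P3: Team Alpha 12/18 = 66.7%, the Infra team 86/153 = 56.2% → Team Alpha
P2: Team Alpha 32/61 = 52.5%, the Infra team 45/98 = 45.9% → Team Alpha
P1: Team Alpha 81/212 = 38.2%, the Infra team 3/12 = 25.0% → Team Alpha
Overall: Team Alpha 125/291 = 43.0%, the Infra team 134/263 = 51.0% → the Infra team
Team Alpha wins each ticket group but the Infra team wins overall — the comparison reverses. Team Alpha's tickets skew toward P1, which has a lower base rate.

No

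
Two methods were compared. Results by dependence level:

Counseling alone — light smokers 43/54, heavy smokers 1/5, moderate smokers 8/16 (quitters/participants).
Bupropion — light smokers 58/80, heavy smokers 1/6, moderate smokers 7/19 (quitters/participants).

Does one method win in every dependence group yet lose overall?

Light smokers: counseling alone 43/54 = 79.6%, bupropion 58/80 = 72.5% → counseling alone
Heavy smokers: counseling alone 1/5 = 20.0%, bupropion 1/6 = 16.7% → counseling alone
Moderate smokers: counseling alone 8/16 = 50.0%, bupropion 7/19 = 36.8% → counseling alone
Overall: counseling alone 52/75 = 69.3%, bupropion 66/105 = 62.9% → counseling alone
Counseling alone wins overall and in every dependence group — no reversal.

No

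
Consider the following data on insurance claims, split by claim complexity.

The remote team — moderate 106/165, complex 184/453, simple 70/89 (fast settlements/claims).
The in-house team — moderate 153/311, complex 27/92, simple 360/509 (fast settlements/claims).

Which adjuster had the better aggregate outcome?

the in-house team

Moderate: the remote team 106/165 = 64.2%, the in-house team 153/311 = 49.2% → the remote team
Complex: the remote team 184/453 = 40.6%, the in-house team 27/92 = 29.3% → the remote team
Simple: the remote team 70/89 = 78.7%, the in-house team 360/509 = 70.7% → the remote team
Overall: the remote team 360/707 = 50.9%, the in-house team 540/912 = 59.2% → the in-house team
(The remote team wins every claim group but the in-house team wins overall — the remote team's claims skew toward the low-rate complex group.)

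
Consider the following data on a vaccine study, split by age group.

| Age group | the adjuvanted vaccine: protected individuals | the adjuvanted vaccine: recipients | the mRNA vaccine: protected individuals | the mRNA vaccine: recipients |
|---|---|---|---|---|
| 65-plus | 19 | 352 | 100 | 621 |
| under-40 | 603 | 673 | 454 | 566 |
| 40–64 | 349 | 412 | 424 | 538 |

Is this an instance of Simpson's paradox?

No

65-plus: the adjuvanted vaccine 19/352 = 5.4%, the mRNA vaccine 100/621 = 16.1% → the mRNA vaccine
Under-40: the adjuvanted vaccine 603/673 = 89.6%, the mRNA vaccine 454/566 = 80.2% → the adjuvanted vaccine
40–64: the adjuvanted vaccine 349/412 = 84.7%, the mRNA vaccine 424/538 = 78.8% → the adjuvanted vaccine
Overall: the adjuvanted vaccine 971/1437 = 67.6%, the mRNA vaccine 978/1725 = 56.7% → the adjuvanted vaccine
Neither sweeps: the adjuvanted vaccine wins 2 of 3 groups, the mRNA vaccine wins 1. The adjuvanted vaccine wins overall but not every group — no Simpson reversal.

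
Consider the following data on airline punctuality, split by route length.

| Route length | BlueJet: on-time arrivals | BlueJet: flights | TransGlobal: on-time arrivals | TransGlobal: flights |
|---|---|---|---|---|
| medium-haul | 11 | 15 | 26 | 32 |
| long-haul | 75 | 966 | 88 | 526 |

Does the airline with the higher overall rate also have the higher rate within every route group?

Medium-haul: BlueJet 11/15 = 73.3%, TransGlobal 26/32 = 81.2% → TransGlobal
Long-haul: BlueJet 75/966 = 7.8%, TransGlobal 88/526 = 16.7% → TransGlobal
Overall: BlueJet 86/981 = 8.8%, TransGlobal 114/558 = 20.4% → TransGlobal
TransGlobal wins overall and in every route group — no reversal.

Yes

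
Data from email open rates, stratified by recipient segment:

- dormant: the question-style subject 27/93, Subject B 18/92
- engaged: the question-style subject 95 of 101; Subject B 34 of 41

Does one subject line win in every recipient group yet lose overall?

Dormant: the question-style subject 27/93 = 29.0%, Subject B 18/92 = 19.6% → the question-style subject
Engaged: the question-style subject 95/101 = 94.1%, Subject B 34/41 = 82.9% → the question-style subject
Overall: the question-style subject 122/194 = 62.9%, Subject B 52/133 = 39.1% → the question-style subject
The question-style subject wins overall and in every recipient group — no reversal.

No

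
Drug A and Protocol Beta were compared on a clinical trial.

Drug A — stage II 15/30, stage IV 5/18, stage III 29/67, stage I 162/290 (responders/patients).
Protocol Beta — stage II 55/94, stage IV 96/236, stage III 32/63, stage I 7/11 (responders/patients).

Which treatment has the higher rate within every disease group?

Protocol Beta

Stage II: Drug A 15/30 = 50.0%, Protocol Beta 55/94 = 58.5% → Protocol Beta
Stage IV: Drug A 5/18 = 27.8%, Protocol Beta 96/236 = 40.7% → Protocol Beta
Stage III: Drug A 29/67 = 43.3%, Protocol Beta 32/63 = 50.8% → Protocol Beta
Stage I: Drug A 162/290 = 55.9%, Protocol Beta 7/11 = 63.6% → Protocol Beta
Protocol Beta has the higher rate in all 4 groups.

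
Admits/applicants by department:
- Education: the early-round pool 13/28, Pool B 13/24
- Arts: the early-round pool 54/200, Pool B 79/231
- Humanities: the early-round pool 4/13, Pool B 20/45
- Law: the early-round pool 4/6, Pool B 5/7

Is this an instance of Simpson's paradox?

Education: the early-round pool 13/28 = 46.4%, Pool B 13/24 = 54.2% → Pool B
Arts: the early-round pool 54/200 = 27.0%, Pool B 79/231 = 34.2% → Pool B
Humanities: the early-round pool 4/13 = 30.8%, Pool B 20/45 = 44.4% → Pool B
Law: the early-round pool 4/6 = 66.7%, Pool B 5/7 = 71.4% → Pool B
Overall: the early-round pool 75/247 = 30.4%, Pool B 117/307 = 38.1% → Pool B
Pool B wins overall and in every department group — no reversal.

No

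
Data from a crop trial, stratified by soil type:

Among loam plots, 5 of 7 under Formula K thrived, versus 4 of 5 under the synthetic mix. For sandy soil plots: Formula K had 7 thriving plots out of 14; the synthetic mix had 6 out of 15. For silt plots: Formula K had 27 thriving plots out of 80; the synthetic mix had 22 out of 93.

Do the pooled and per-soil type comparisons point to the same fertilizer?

Loam: Formula K 5/7 = 71.4%, the synthetic mix 4/5 = 80.0% → the synthetic mix
Sandy soil: Formula K 7/14 = 50.0%, the synthetic mix 6/15 = 40.0% → Formula K
Silt: Formula K 27/80 = 33.8%, the synthetic mix 22/93 = 23.7% → Formula K
Overall: Formula K 39/101 = 38.6%, the synthetic mix 32/113 = 28.3% → Formula K
Neither sweeps: Formula K wins 2 of 3 groups, the synthetic mix wins 1. Formula K wins overall but not every group — no Simpson reversal.

No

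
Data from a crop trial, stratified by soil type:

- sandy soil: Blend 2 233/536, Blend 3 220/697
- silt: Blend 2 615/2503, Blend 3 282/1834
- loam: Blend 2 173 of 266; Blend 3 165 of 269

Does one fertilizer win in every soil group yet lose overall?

No

Sandy soil: Blend 2 233/536 = 43.5%, Blend 3 220/697 = 31.6% → Blend 2
Silt: Blend 2 615/2503 = 24.6%, Blend 3 282/1834 = 15.4% → Blend 2
Loam: Blend 2 173/266 = 65.0%, Blend 3 165/269 = 61.3% → Blend 2
Overall: Blend 2 1021/3305 = 30.9%, Blend 3 667/2800 = 23.8% → Blend 2
Blend 2 wins overall and in every soil group — no reversal.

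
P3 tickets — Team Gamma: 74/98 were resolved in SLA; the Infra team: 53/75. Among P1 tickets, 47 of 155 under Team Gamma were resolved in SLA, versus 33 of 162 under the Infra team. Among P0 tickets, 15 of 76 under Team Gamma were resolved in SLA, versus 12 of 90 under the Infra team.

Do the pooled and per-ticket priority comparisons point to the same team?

P3: Team Gamma 74/98 = 75.5%, the Infra team 53/75 = 70.7% → Team Gamma
P1: Team Gamma 47/155 = 30.3%, the Infra team 33/162 = 20.4% → Team Gamma
P0: Team Gamma 15/76 = 19.7%, the Infra team 12/90 = 13.3% → Team Gamma
Overall: Team Gamma 136/329 = 41.3%, the Infra team 98/327 = 30.0% → Team Gamma
Team Gamma wins overall and in every ticket group — no reversal.

Yes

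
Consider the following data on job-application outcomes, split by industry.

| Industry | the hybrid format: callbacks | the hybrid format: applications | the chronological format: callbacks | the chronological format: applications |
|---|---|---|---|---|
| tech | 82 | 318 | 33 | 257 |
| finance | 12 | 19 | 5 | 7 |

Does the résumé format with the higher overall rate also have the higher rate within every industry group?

Tech: the hybrid format 82/318 = 25.8%, the chronological format 33/257 = 12.8% → the hybrid format
Finance: the hybrid format 12/19 = 63.2%, the chronological format 5/7 = 71.4% → the chronological format
Overall: the hybrid format 94/337 = 27.9%, the chronological format 38/264 = 14.4% → the hybrid format
Neither sweeps: the hybrid format wins 1 of 2 groups, the chronological format wins 1. The hybrid format wins overall but not every group — no Simpson reversal.

No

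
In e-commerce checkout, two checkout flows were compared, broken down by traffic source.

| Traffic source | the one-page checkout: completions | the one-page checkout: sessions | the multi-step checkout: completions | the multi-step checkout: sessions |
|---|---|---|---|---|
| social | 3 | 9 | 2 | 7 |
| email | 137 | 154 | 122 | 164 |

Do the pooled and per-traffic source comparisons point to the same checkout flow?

Yes

Social: the one-page checkout 3/9 = 33.3%, the multi-step checkout 2/7 = 28.6% → the one-page checkout
Email: the one-page checkout 137/154 = 89.0%, the multi-step checkout 122/164 = 74.4% → the one-page checkout
Overall: the one-page checkout 140/163 = 85.9%, the multi-step checkout 124/171 = 72.5% → the one-page checkout
The one-page checkout wins overall and in every traffic group — no reversal.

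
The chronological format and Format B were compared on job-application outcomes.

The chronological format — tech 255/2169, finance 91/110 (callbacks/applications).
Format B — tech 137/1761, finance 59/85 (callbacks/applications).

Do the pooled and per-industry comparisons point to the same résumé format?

Tech: the chronological format 255/2169 = 11.8%, Format B 137/1761 = 7.8% → the chronological format
Finance: the chronological format 91/110 = 82.7%, Format B 59/85 = 69.4% → the chronological format
Overall: the chronological format 346/2279 = 15.2%, Format B 196/1846 = 10.6% → the chronological format
The chronological format wins overall and in every industry group — no reversal.

Yes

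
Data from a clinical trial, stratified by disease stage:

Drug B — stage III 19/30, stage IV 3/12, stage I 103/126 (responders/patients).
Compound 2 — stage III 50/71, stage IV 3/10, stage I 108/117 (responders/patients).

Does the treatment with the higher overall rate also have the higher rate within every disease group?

Yes

Stage III: Drug B 19/30 = 63.3%, Compound 2 50/71 = 70.4% → Compound 2
Stage IV: Drug B 3/12 = 25.0%, Compound 2 3/10 = 30.0% → Compound 2
Stage I: Drug B 103/126 = 81.7%, Compound 2 108/117 = 92.3% → Compound 2
Overall: Drug B 125/168 = 74.4%, Compound 2 161/198 = 81.3% → Compound 2
Compound 2 wins overall and in every disease group — no reversal.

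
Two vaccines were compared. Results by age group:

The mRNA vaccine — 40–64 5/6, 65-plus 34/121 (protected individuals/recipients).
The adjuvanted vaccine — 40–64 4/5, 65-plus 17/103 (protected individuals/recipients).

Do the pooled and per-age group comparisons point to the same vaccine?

40–64: the mRNA vaccine 5/6 = 83.3%, the adjuvanted vaccine 4/5 = 80.0% → the mRNA vaccine
65-plus: the mRNA vaccine 34/121 = 28.1%, the adjuvanted vaccine 17/103 = 16.5% → the mRNA vaccine
Overall: the mRNA vaccine 39/127 = 30.7%, the adjuvanted vaccine 21/108 = 19.4% → the mRNA vaccine
The mRNA vaccine wins overall and in every age group — no reversal.

Yes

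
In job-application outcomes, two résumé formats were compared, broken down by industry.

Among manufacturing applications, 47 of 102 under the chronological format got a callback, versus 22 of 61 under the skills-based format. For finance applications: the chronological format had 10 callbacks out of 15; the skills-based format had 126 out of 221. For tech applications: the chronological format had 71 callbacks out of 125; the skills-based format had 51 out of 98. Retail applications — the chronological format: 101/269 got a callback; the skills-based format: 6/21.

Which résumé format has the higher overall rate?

Manufacturing: the chronological format 47/102 = 46.1%, the skills-based format 22/61 = 36.1% → the chronological format
Finance: the chronological format 10/15 = 66.7%, the skills-based format 126/221 = 57.0% → the chronological format
Tech: the chronological format 71/125 = 56.8%, the skills-based format 51/98 = 52.0% → the chronological format
Retail: the chronological format 101/269 = 37.5%, the skills-based format 6/21 = 28.6% → the chronological format
Overall: the chronological format 229/511 = 44.8%, the skills-based format 205/401 = 51.1% → the skills-based format
(The chronological format wins every industry group but the skills-based format wins overall — the chronological format's applications skew toward the low-rate retail group.)

the skills-based format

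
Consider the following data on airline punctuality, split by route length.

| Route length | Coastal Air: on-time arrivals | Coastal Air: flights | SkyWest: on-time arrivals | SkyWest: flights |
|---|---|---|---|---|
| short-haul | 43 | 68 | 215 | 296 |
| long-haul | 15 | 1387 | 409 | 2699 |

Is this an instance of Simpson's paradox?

Short-haul: Coastal Air 43/68 = 63.2%, SkyWest 215/296 = 72.6% → SkyWest
Long-haul: Coastal Air 15/1387 = 1.1%, SkyWest 409/2699 = 15.2% → SkyWest
Overall: Coastal Air 58/1455 = 4.0%, SkyWest 624/2995 = 20.8% → SkyWest
SkyWest wins overall and in every route group — no reversal.

No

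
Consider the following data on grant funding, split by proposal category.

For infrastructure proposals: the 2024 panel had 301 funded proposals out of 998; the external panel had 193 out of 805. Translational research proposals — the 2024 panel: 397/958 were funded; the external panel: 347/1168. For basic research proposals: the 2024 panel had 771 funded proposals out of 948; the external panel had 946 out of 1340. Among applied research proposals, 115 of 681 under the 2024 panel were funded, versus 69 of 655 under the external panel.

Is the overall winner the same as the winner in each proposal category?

Yes

Infrastructure: the 2024 panel 301/998 = 30.2%, the external panel 193/805 = 24.0% → the 2024 panel
Translational research: the 2024 panel 397/958 = 41.4%, the external panel 347/1168 = 29.7% → the 2024 panel
Basic research: the 2024 panel 771/948 = 81.3%, the external panel 946/1340 = 70.6% → the 2024 panel
Applied research: the 2024 panel 115/681 = 16.9%, the external panel 69/655 = 10.5% → the 2024 panel
Overall: the 2024 panel 1584/3585 = 44.2%, the external panel 1555/3968 = 39.2% → the 2024 panel
The 2024 panel wins overall and in every proposal group — no reversal.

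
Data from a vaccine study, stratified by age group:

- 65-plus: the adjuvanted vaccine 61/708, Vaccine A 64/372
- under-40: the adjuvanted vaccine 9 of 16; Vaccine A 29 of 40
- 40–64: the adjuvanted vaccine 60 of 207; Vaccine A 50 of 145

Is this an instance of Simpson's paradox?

65-plus: the adjuvanted vaccine 61/708 = 8.6%, Vaccine A 64/372 = 17.2% → Vaccine A
Under-40: the adjuvanted vaccine 9/16 = 56.2%, Vaccine A 29/40 = 72.5% → Vaccine A
40–64: the adjuvanted vaccine 60/207 = 29.0%, Vaccine A 50/145 = 34.5% → Vaccine A
Overall: the adjuvanted vaccine 130/931 = 14.0%, Vaccine A 143/557 = 25.7% → Vaccine A
Vaccine A wins overall and in every age group — no reversal.

No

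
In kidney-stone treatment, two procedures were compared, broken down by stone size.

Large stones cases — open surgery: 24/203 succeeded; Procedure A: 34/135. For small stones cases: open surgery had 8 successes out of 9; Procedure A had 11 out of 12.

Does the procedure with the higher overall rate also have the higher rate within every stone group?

Large stones: open surgery 24/203 = 11.8%, Procedure A 34/135 = 25.2% → Procedure A
Small stones: open surgery 8/9 = 88.9%, Procedure A 11/12 = 91.7% → Procedure A
Overall: open surgery 32/212 = 15.1%, Procedure A 45/147 = 30.6% → Procedure A
Procedure A wins overall and in every stone group — no reversal.

Yes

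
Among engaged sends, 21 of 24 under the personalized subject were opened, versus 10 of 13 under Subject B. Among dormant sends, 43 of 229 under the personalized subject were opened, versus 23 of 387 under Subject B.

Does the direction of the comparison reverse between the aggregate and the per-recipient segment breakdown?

Engaged: the personalized subject 21/24 = 87.5%, Subject B 10/13 = 76.9% → the personalized subject
Dormant: the personalized subject 43/229 = 18.8%, Subject B 23/387 = 5.9% → the personalized subject
Overall: the personalized subject 64/253 = 25.3%, Subject B 33/400 = 8.2% → the personalized subject
The personalized subject wins overall and in every recipient group — no reversal.

No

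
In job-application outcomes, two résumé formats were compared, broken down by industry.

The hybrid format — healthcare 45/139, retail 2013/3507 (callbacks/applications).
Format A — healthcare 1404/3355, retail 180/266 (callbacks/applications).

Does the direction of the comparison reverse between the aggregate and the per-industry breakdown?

Healthcare: the hybrid format 45/139 = 32.4%, Format A 1404/3355 = 41.8% → Format A
Retail: the hybrid format 2013/3507 = 57.4%, Format A 180/266 = 67.7% → Format A
Overall: the hybrid format 2058/3646 = 56.4%, Format A 1584/3621 = 43.7% → the hybrid format
Format A wins each industry group but the hybrid format wins overall — the comparison reverses. Format A's applications skew toward healthcare, which has a lower base rate.

Yes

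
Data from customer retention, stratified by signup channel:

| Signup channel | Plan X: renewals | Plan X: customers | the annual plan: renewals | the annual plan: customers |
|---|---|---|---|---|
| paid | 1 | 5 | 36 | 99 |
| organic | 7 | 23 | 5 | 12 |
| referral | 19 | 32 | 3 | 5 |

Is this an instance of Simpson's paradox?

Yes

Paid: Plan X 1/5 = 20.0%, the annual plan 36/99 = 36.4% → the annual plan
Organic: Plan X 7/23 = 30.4%, the annual plan 5/12 = 41.7% → the annual plan
Referral: Plan X 19/32 = 59.4%, the annual plan 3/5 = 60.0% → the annual plan
Overall: Plan X 27/60 = 45.0%, the annual plan 44/116 = 37.9% → Plan X
The annual plan wins each signup group but Plan X wins overall — the comparison reverses. The annual plan's customers skew toward paid, which has a lower base rate.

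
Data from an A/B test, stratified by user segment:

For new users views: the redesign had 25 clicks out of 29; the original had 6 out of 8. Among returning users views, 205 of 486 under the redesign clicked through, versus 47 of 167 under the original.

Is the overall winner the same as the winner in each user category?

New users: the redesign 25/29 = 86.2%, the original 6/8 = 75.0% → the redesign
Returning users: the redesign 205/486 = 42.2%, the original 47/167 = 28.1% → the redesign
Overall: the redesign 230/515 = 44.7%, the original 53/175 = 30.3% → the redesign
The redesign wins overall and in every user group — no reversal.

Yes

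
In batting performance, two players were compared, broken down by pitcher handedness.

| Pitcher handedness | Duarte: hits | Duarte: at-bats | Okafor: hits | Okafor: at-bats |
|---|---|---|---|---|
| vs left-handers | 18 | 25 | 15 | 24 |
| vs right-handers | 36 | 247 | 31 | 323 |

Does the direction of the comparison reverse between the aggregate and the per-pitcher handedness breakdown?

No

Vs left-handers: Duarte 18/25 = 72.0%, Okafor 15/24 = 62.5% → Duarte
Vs right-handers: Duarte 36/247 = 14.6%, Okafor 31/323 = 9.6% → Duarte
Overall: Duarte 54/272 = 19.9%, Okafor 46/347 = 13.3% → Duarte
Duarte wins overall and in every pitcher group — no reversal.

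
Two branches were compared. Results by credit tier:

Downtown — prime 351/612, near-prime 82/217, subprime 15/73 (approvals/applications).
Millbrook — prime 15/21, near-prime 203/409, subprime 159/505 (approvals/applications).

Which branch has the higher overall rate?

Downtown

Prime: Downtown 351/612 = 57.4%, Millbrook 15/21 = 71.4% → Millbrook
Near-prime: Downtown 82/217 = 37.8%, Millbrook 203/409 = 49.6% → Millbrook
Subprime: Downtown 15/73 = 20.5%, Millbrook 159/505 = 31.5% → Millbrook
Overall: Downtown 448/902 = 49.7%, Millbrook 377/935 = 40.3% → Downtown
(Millbrook wins every credit group but Downtown wins overall — Millbrook's applications skew toward the low-rate subprime group.)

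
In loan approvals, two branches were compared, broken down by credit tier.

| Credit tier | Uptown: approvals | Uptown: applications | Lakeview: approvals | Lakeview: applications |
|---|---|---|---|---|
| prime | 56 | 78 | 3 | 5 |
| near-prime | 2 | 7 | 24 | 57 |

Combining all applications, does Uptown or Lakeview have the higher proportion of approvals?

Uptown

Prime: Uptown 56/78 = 71.8%, Lakeview 3/5 = 60.0% → Uptown
Near-prime: Uptown 2/7 = 28.6%, Lakeview 24/57 = 42.1% → Lakeview
Overall: Uptown 58/85 = 68.2%, Lakeview 27/62 = 43.5% → Uptown
(Neither sweeps every credit group, but Uptown has the higher pooled rate.)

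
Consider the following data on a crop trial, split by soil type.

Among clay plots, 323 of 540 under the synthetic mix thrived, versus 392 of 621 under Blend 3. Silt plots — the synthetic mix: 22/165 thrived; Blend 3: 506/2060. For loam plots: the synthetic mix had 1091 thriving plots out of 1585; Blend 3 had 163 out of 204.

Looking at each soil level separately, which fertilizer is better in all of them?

Clay: the synthetic mix 323/540 = 59.8%, Blend 3 392/621 = 63.1% → Blend 3
Silt: the synthetic mix 22/165 = 13.3%, Blend 3 506/2060 = 24.6% → Blend 3
Loam: the synthetic mix 1091/1585 = 68.8%, Blend 3 163/204 = 79.9% → Blend 3
Blend 3 has the higher rate in all 3 groups.

Blend 3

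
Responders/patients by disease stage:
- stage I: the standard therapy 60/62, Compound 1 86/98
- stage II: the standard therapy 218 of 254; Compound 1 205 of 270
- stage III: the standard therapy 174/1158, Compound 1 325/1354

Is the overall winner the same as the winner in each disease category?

No

Stage I: the standard therapy 60/62 = 96.8%, Compound 1 86/98 = 87.8% → the standard therapy
Stage II: the standard therapy 218/254 = 85.8%, Compound 1 205/270 = 75.9% → the standard therapy
Stage III: the standard therapy 174/1158 = 15.0%, Compound 1 325/1354 = 24.0% → Compound 1
Overall: the standard therapy 452/1474 = 30.7%, Compound 1 616/1722 = 35.8% → Compound 1
Neither sweeps: the standard therapy wins 2 of 3 groups, Compound 1 wins 1. Compound 1 wins overall but not every group — no Simpson reversal.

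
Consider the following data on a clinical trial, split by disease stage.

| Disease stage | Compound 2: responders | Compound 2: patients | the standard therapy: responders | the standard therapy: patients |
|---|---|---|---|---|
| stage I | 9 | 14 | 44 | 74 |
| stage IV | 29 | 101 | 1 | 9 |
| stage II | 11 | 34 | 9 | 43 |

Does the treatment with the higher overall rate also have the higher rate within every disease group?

No

Stage I: Compound 2 9/14 = 64.3%, the standard therapy 44/74 = 59.5% → Compound 2
Stage IV: Compound 2 29/101 = 28.7%, the standard therapy 1/9 = 11.1% → Compound 2
Stage II: Compound 2 11/34 = 32.4%, the standard therapy 9/43 = 20.9% → Compound 2
Overall: Compound 2 49/149 = 32.9%, the standard therapy 54/126 = 42.9% → the standard therapy
Compound 2 wins each disease group but the standard therapy wins overall — the comparison reverses. Compound 2's patients skew toward stage IV, which has a lower base rate.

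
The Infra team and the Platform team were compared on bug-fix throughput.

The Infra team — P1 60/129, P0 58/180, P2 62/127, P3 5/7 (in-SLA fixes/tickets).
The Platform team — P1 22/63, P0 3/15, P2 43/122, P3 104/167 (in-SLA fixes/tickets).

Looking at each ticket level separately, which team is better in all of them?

the Infra team

P1: the Infra team 60/129 = 46.5%, the Platform team 22/63 = 34.9% → the Infra team
P0: the Infra team 58/180 = 32.2%, the Platform team 3/15 = 20.0% → the Infra team
P2: the Infra team 62/127 = 48.8%, the Platform team 43/122 = 35.2% → the Infra team
P3: the Infra team 5/7 = 71.4%, the Platform team 104/167 = 62.3% → the Infra team
The Infra team has the higher rate in all 4 groups.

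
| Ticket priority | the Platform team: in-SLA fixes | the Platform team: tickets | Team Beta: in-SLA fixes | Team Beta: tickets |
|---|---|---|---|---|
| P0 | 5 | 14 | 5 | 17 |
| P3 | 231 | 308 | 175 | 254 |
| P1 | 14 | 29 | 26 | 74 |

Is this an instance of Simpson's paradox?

P0: the Platform team 5/14 = 35.7%, Team Beta 5/17 = 29.4% → the Platform team
P3: the Platform team 231/308 = 75.0%, Team Beta 175/254 = 68.9% → the Platform team
P1: the Platform team 14/29 = 48.3%, Team Beta 26/74 = 35.1% → the Platform team
Overall: the Platform team 250/351 = 71.2%, Team Beta 206/345 = 59.7% → the Platform team
The Platform team wins overall and in every ticket group — no reversal.

No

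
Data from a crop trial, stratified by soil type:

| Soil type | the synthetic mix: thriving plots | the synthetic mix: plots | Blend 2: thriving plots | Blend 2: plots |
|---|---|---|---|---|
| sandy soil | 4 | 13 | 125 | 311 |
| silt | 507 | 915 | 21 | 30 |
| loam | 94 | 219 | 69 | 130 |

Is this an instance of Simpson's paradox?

Sandy soil: the synthetic mix 4/13 = 30.8%, Blend 2 125/311 = 40.2% → Blend 2
Silt: the synthetic mix 507/915 = 55.4%, Blend 2 21/30 = 70.0% → Blend 2
Loam: the synthetic mix 94/219 = 42.9%, Blend 2 69/130 = 53.1% → Blend 2
Overall: the synthetic mix 605/1147 = 52.7%, Blend 2 215/471 = 45.6% → the synthetic mix
Blend 2 wins each soil group but the synthetic mix wins overall — the comparison reverses. Blend 2's plots skew toward sandy soil, which has a lower base rate.

Yes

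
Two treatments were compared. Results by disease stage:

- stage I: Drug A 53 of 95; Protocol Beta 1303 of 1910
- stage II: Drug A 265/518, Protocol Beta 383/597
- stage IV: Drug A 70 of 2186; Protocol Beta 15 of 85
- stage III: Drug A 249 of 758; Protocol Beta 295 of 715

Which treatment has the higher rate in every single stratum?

Stage I: Drug A 53/95 = 55.8%, Protocol Beta 1303/1910 = 68.2% → Protocol Beta
Stage II: Drug A 265/518 = 51.2%, Protocol Beta 383/597 = 64.2% → Protocol Beta
Stage IV: Drug A 70/2186 = 3.2%, Protocol Beta 15/85 = 17.6% → Protocol Beta
Stage III: Drug A 249/758 = 32.8%, Protocol Beta 295/715 = 41.3% → Protocol Beta
Protocol Beta has the higher rate in all 4 groups.

Protocol Beta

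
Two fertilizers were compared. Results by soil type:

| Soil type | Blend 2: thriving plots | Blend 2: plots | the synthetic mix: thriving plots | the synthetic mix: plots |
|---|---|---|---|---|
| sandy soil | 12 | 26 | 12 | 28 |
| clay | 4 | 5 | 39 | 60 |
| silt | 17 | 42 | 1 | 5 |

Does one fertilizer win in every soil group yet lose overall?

Sandy soil: Blend 2 12/26 = 46.2%, the synthetic mix 12/28 = 42.9% → Blend 2
Clay: Blend 2 4/5 = 80.0%, the synthetic mix 39/60 = 65.0% → Blend 2
Silt: Blend 2 17/42 = 40.5%, the synthetic mix 1/5 = 20.0% → Blend 2
Overall: Blend 2 33/73 = 45.2%, the synthetic mix 52/93 = 55.9% → the synthetic mix
Blend 2 wins each soil group but the synthetic mix wins overall — the comparison reverses. Blend 2's plots skew toward silt, which has a lower base rate.

Yes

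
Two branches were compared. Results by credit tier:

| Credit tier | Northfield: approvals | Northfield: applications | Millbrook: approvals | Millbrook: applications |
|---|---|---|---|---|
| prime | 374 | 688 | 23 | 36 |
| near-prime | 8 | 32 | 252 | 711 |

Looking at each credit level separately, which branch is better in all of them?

Millbrook

Prime: Northfield 374/688 = 54.4%, Millbrook 23/36 = 63.9% → Millbrook
Near-prime: Northfield 8/32 = 25.0%, Millbrook 252/711 = 35.4% → Millbrook
Millbrook has the higher rate in both groups.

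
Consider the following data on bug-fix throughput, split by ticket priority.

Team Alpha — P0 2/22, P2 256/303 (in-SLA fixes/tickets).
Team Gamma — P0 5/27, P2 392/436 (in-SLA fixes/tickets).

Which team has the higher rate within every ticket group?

Team Gamma

P0: Team Alpha 2/22 = 9.1%, Team Gamma 5/27 = 18.5% → Team Gamma
P2: Team Alpha 256/303 = 84.5%, Team Gamma 392/436 = 89.9% → Team Gamma
Team Gamma has the higher rate in both groups.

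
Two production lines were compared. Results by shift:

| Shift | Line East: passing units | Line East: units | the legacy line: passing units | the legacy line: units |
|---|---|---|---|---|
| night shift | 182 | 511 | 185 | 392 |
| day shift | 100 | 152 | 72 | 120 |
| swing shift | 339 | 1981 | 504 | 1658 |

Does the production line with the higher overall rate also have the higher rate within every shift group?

Night shift: Line East 182/511 = 35.6%, the legacy line 185/392 = 47.2% → the legacy line
Day shift: Line East 100/152 = 65.8%, the legacy line 72/120 = 60.0% → Line East
Swing shift: Line East 339/1981 = 17.1%, the legacy line 504/1658 = 30.4% → the legacy line
Overall: Line East 621/2644 = 23.5%, the legacy line 761/2170 = 35.1% → the legacy line
Neither sweeps: Line East wins 1 of 3 groups, the legacy line wins 2. The legacy line wins overall but not every group — no Simpson reversal.

No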